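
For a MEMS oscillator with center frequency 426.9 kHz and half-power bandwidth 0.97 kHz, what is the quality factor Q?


Step 1: Q = f0 / bandwidth
Step 2: Q = 426.9 / 0.97
Q = 440.1


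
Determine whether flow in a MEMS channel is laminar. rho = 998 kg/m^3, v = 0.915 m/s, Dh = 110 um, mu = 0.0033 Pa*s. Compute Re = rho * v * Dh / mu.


Step 1: Convert Dh to meters: Dh = 110e-6 m
Step 2: Re = rho * v * Dh / mu
Re = 998 * 0.915 * 110e-6 / 0.0033
Re = 30.439
Since Re = 30.439 is below ~2300, the flow is laminar.


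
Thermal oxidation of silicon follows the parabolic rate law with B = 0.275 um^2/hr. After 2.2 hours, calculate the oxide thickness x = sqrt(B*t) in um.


Step 1: Compute B*t = 0.275 * 2.2 = 0.605
Step 2: x = sqrt(0.605)
x = 0.778 um


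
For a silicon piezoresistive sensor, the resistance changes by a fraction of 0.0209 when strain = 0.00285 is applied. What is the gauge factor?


Step 1: Identify values.
dR/R = 0.0209, strain = 0.00285
Step 2: GF = (dR/R) / strain = 0.0209 / 0.00285
GF = 7.3


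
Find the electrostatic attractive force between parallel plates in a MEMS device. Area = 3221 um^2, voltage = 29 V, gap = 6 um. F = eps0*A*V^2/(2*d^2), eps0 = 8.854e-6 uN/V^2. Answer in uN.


Step 1: Identify parameters.
eps0 = 8.854e-6 uN/V^2, A = 3221 um^2, V = 29 V, d = 6 um
Step 2: Compute V^2 = 29^2 = 841
Step 3: Compute d^2 = 6^2 = 36
Step 4: F = 0.5 * 8.854e-6 * 3221 * 841 / 36
F = 0.333 uN


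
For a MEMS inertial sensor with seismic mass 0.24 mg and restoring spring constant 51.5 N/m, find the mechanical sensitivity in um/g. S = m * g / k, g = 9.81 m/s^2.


Step 1: Convert mass: m = 0.24 mg = 2.40e-07 kg
Step 2: S = m * g / k = 2.40e-07 * 9.81 / 51.5
Step 3: S = 4.57e-08 m/g
Step 4: Convert to um/g: S = 0.046 um/g


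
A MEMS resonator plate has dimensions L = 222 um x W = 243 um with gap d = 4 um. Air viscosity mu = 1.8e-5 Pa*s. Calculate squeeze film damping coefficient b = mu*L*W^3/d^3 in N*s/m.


Step 1: Convert to SI.
L = 222e-6 m, W = 243e-6 m, d = 4e-6 m
Step 2: W^3 = (243e-6)^3 = 1.43e-11 m^3
Step 3: d^3 = (4e-6)^3 = 6.40e-17 m^3
Step 4: b = 1.8e-5 * 222e-6 * 1.43e-11 / 6.40e-17
b = 8.96e-04 N*s/m


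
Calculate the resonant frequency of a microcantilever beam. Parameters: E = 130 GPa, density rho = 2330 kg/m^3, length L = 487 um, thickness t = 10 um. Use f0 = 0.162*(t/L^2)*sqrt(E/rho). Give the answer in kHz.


Step 1: Convert units to SI.
t_SI = 10e-6 m, L_SI = 487e-6 m
Step 2: Calculate sqrt(E/rho).
sqrt(130e9 / 2330) = 7469.54 m/s
Step 3: Compute f0.
f0 = 0.162 * 10e-6 / (487e-6)^2 * 7469.54 = 51021.2 Hz = 51.02 kHz


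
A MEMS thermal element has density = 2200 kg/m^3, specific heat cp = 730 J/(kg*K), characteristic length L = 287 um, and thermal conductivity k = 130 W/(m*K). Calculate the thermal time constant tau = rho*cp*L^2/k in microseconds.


Step 1: Convert L to m: L = 287e-6 m
Step 2: L^2 = (287e-6)^2 = 8.2369e-08 m^2
Step 3: tau = 2200 * 730 * 8.2369e-08 / 130 = 1.01757395e-03 s
Step 4: Convert to microseconds (multiply by 1e6).
tau = 1017.574 us


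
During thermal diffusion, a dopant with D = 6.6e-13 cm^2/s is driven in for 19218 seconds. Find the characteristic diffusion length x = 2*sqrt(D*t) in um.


Step 1: Compute D*t = 6.6e-13 * 19218 = 1.268388e-08 cm^2
Step 2: sqrt(D*t) = 1.12623e-04 cm
Step 3: x = 2 * 1.12623e-04 cm = 2.25246e-04 cm
Step 4: Convert to um (1 cm = 1e4 um): x = 2.252 um


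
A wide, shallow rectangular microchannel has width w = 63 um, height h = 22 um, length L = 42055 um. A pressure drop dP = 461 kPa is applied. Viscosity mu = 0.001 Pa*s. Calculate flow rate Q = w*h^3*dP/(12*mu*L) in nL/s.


Step 1: Convert all dimensions to SI (meters).
w = 63e-6 m, h = 22e-6 m, L = 42055e-6 m, dP = 461e3 Pa
Step 2: Q = w * h^3 * dP / (12 * mu * L)
Q = 63e-6 * (22e-6)^3 * 461e3 / (12 * 0.001 * 42055e-6) = 6.1278854e-10 m^3/s
Step 3: Convert Q from m^3/s to nL/s (1 m^3 = 1e12 nL, so multiply by 1e12).
Q = 612.789 nL/s


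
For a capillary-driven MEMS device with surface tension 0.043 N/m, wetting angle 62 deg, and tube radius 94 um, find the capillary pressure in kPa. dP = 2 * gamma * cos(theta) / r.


Step 1: cos(62 deg) = 0.4695
Step 2: Convert r to m: r = 94e-6 m
Step 3: dP = 2 * 0.043 * 0.4695 / 94e-6 = 429.5 Pa
Step 4: Convert Pa to kPa (divide by 1000).
dP = 0.43 kPa


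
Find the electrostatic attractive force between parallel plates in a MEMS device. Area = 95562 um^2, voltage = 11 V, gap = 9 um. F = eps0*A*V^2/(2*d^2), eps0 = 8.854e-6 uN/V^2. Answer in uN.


Step 1: Identify parameters.
eps0 = 8.854e-6 uN/V^2, A = 95562 um^2, V = 11 V, d = 9 um
Step 2: Compute V^2 = 11^2 = 121
Step 3: Compute d^2 = 9^2 = 81
Step 4: F = 0.5 * 8.854e-6 * 95562 * 121 / 81
F = 0.632 uN


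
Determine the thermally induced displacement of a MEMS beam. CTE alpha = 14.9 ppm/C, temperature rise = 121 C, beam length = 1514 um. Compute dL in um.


Step 1: Convert CTE: alpha = 14.9 ppm/C = 14.9e-6 /C
Step 2: dL = 14.9e-6 * 121 * 1514
dL = 2.7296 um


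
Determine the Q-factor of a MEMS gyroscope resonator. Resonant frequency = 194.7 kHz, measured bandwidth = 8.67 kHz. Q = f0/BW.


Step 1: Q = f0 / bandwidth
Step 2: Q = 194.7 / 8.67
Q = 22.5


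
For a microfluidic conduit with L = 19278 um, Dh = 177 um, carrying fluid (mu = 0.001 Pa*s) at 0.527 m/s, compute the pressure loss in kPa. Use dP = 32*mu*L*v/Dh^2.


Step 1: Convert to SI: L = 19278e-6 m, Dh = 177e-6 m
Step 2: dP = 32 * 0.001 * 19278e-6 * 0.527 / (177e-6)^2
Step 3: dP = 10377.10 Pa
Step 4: Convert to kPa: dP = 10.38 kPa


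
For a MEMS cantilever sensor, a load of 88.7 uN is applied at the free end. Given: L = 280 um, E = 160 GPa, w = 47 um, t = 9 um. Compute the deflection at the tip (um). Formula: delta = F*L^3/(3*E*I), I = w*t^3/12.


Step 1: Calculate the second moment of area.
I = w * t^3 / 12 = 47 * 9^3 / 12 = 2855.25 um^4
Step 2: Convert E to consistent units (1 GPa = 1000 uN/um^2).
E = 160 GPa = 160000 uN/um^2
Step 3: Calculate tip deflection.
delta = F * L^3 / (3 * E * I)
delta = 88.7 * 280^3 / (3 * 160000 * 2855.25)
delta = 1.4207 um


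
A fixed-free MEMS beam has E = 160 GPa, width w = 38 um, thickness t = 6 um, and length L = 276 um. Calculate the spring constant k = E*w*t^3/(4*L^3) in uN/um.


Step 1: Convert E to consistent units (1 GPa = 1000 uN/um^2).
E = 160 GPa = 160000 uN/um^2
Step 2: Compute t^3 = 6^3 = 216
Step 3: Compute L^3 = 276^3 = 21024576
Step 4: k = 160000 * 38 * 216 / (4 * 21024576)
k = 15.616 uN/um


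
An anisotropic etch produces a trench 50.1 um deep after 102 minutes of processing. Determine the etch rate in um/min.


Step 1: Etch rate = depth / time
Step 2: rate = 50.1 / 102
rate = 0.491 um/min


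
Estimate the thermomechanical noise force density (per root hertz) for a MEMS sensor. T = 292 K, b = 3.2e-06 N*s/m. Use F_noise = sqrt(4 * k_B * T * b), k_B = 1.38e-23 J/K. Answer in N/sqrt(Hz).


Step 1: Compute 4 * k_B * T * b
= 4 * 1.38e-23 * 292 * 3.2e-06
= 5.1579e-26 N^2/Hz
Step 2: F_noise = sqrt(5.1579e-26)
F_noise = 2.27e-13 N/sqrt(Hz)


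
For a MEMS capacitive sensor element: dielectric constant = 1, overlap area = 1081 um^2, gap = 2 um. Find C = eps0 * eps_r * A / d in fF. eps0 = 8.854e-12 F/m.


Step 1: Convert area to m^2: A = 1081e-12 m^2
Step 2: Convert gap to m: d = 2e-6 m
Step 3: C = eps0 * eps_r * A / d
C = 8.854e-12 * 1 * 1081e-12 / 2e-6
Step 4: Convert to fF (multiply by 1e15).
C = 4.79 fF


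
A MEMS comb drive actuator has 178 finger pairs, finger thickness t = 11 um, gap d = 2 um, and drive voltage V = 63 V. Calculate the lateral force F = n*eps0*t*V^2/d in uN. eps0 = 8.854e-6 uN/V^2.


Step 1: Parameters: n=178, eps0=8.854e-6 uN/V^2, t=11 um, V=63 V, d=2 um
Step 2: V^2 = 3969
Step 3: F = 178 * 8.854e-6 * 11 * 3969 / 2
F = 34.404 uN


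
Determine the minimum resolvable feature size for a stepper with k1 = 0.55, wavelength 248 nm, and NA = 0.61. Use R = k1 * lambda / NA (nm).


Step 1: Identify values: k1 = 0.55, lambda = 248 nm, NA = 0.61
Step 2: R = k1 * lambda / NA
R = 0.55 * 248 / 0.61
R = 223.6 nm


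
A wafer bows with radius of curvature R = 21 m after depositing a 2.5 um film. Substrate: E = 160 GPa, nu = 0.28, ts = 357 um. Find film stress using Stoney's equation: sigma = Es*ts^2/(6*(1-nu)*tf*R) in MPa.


Step 1: Compute numerator: Es * ts^2 = 160 * 357^2 = 20391840 (GPa*um^2)
Step 2: Compute denominator (R in um): 6*(1-nu)*tf*R = 6*0.72*2.5*21e6 = 226800000.0 (um^2)
Step 3: sigma (GPa) = 20391840 / 226800000.0 = 8.9911e-02 GPa
Step 4: Convert to MPa (x1000): sigma = 89.9 MPa


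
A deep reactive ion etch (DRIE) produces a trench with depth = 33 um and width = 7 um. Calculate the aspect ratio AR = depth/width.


Step 1: AR = depth / width
Step 2: AR = 33 / 7
AR = 4.7


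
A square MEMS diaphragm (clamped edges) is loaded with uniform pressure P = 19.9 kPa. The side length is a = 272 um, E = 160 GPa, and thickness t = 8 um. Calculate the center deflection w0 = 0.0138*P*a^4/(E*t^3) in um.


Step 1: Convert pressure to compatible units (E is in GPa, so P in GPa).
P = 19.9 kPa = 19.9e-6 GPa
Step 2: Compute numerator: 0.0138 * P * a^4.
a^4 = 272^4 = 5473632256
numerator = 0.0138 * 19.9e-6 * 5473632256 = 1.5032e+03
Step 3: Compute denominator: E * t^3 = 160 * 8^3 = 81920
Step 4: w0 = numerator / denominator = 1.5032e+03 / 81920 = 0.0183 um


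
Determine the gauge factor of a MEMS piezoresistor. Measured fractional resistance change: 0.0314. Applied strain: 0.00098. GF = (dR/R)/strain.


Step 1: Identify values.
dR/R = 0.0314, strain = 0.00098
Step 2: GF = (dR/R) / strain = 0.0314 / 0.00098
GF = 32.0


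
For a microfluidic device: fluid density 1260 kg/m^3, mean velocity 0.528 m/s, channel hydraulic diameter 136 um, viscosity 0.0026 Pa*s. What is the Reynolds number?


Step 1: Convert Dh to meters: Dh = 136e-6 m
Step 2: Re = rho * v * Dh / mu
Re = 1260 * 0.528 * 136e-6 / 0.0026
Re = 34.799


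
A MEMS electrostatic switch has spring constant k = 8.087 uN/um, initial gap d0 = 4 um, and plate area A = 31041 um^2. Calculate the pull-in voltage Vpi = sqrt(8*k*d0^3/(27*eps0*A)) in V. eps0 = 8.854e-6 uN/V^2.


Step 1: Compute numerator: 8 * k * d0^3 = 8 * 8.087 * 4^3 = 4140.544
Step 2: Compute denominator: 27 * eps0 * A = 27 * 8.854e-6 * 31041 = 7.420599
Step 3: Vpi = sqrt(4140.544 / 7.420599)
Vpi = 23.62 V


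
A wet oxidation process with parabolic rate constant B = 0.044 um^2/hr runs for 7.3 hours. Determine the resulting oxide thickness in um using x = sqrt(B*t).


Step 1: Compute B*t = 0.044 * 7.3 = 0.3212
Step 2: x = sqrt(0.3212)
x = 0.567 um


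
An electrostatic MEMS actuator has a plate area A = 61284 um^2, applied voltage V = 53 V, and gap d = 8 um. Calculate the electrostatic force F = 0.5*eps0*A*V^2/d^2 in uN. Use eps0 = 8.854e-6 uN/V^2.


Step 1: Identify parameters.
eps0 = 8.854e-6 uN/V^2, A = 61284 um^2, V = 53 V, d = 8 um
Step 2: Compute V^2 = 53^2 = 2809
Step 3: Compute d^2 = 8^2 = 64
Step 4: F = 0.5 * 8.854e-6 * 61284 * 2809 / 64
F = 11.908 uN


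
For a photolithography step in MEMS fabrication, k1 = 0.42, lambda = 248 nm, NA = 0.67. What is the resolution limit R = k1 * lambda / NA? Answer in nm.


Step 1: Identify values: k1 = 0.42, lambda = 248 nm, NA = 0.67
Step 2: R = k1 * lambda / NA
R = 0.42 * 248 / 0.67
R = 155.5 nm


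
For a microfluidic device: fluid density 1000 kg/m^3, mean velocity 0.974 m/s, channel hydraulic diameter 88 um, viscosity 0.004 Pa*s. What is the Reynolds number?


Step 1: Convert Dh to meters: Dh = 88e-6 m
Step 2: Re = rho * v * Dh / mu
Re = 1000 * 0.974 * 88e-6 / 0.004
Re = 21.428


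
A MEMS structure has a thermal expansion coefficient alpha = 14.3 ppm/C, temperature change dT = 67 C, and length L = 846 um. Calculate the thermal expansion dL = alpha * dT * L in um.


Step 1: Convert CTE: alpha = 14.3 ppm/C = 14.3e-6 /C
Step 2: dL = 14.3e-6 * 67 * 846
dL = 0.8106 um


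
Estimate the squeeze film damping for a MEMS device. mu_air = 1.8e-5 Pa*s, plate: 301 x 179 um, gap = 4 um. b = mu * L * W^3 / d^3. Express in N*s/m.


Step 1: Convert to SI.
L = 301e-6 m, W = 179e-6 m, d = 4e-6 m
Step 2: W^3 = (179e-6)^3 = 5.74e-12 m^3
Step 3: d^3 = (4e-6)^3 = 6.40e-17 m^3
Step 4: b = 1.8e-5 * 301e-6 * 5.74e-12 / 6.40e-17
b = 4.86e-04 N*s/m


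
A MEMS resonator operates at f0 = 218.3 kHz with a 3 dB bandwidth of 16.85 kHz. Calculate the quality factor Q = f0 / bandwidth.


Step 1: Q = f0 / bandwidth
Step 2: Q = 218.3 / 16.85
Q = 13.0


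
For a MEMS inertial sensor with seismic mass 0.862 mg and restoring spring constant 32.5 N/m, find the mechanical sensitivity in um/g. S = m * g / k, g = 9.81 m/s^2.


Step 1: Convert mass: m = 0.862 mg = 8.62e-07 kg
Step 2: S = m * g / k = 8.62e-07 * 9.81 / 32.5
Step 3: S = 2.60e-07 m/g
Step 4: Convert to um/g: S = 0.26 um/g


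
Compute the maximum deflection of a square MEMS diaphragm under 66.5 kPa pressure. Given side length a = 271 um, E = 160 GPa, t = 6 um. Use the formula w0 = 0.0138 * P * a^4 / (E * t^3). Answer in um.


Step 1: Convert pressure to compatible units (E is in GPa, so P in GPa).
P = 66.5 kPa = 66.5e-6 GPa
Step 2: Compute numerator: 0.0138 * P * a^4.
a^4 = 271^4 = 5393580481
numerator = 0.0138 * 66.5e-6 * 5393580481 = 4.94969e+03
Step 3: Compute denominator: E * t^3 = 160 * 6^3 = 34560
Step 4: w0 = numerator / denominator = 4.94969e+03 / 34560 = 0.1432 um


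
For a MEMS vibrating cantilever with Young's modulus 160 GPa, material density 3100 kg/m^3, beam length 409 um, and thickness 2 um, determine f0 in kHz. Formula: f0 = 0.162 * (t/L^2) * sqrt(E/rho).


Step 1: Convert units to SI.
t_SI = 2e-6 m, L_SI = 409e-6 m
Step 2: Calculate sqrt(E/rho).
sqrt(160e9 / 3100) = 7184.21 m/s
Step 3: Compute f0.
f0 = 0.162 * 2e-6 / (409e-6)^2 * 7184.21 = 13914.8 Hz = 13.91 kHz


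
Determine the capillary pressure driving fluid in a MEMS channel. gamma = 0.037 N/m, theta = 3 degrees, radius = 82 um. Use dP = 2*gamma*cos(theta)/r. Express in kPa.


Step 1: cos(3 deg) = 0.9986
Step 2: Convert r to m: r = 82e-6 m
Step 3: dP = 2 * 0.037 * 0.9986 / 82e-6 = 901.2 Pa
Step 4: Convert Pa to kPa (divide by 1000).
dP = 0.9 kPa


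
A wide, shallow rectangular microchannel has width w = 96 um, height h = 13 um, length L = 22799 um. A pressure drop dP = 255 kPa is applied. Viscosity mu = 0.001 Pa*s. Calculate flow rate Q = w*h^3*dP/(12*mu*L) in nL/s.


Step 1: Convert all dimensions to SI (meters).
w = 96e-6 m, h = 13e-6 m, L = 22799e-6 m, dP = 255e3 Pa
Step 2: Q = w * h^3 * dP / (12 * mu * L)
Q = 96e-6 * (13e-6)^3 * 255e3 / (12 * 0.001 * 22799e-6) = 1.9658231e-10 m^3/s
Step 3: Convert Q from m^3/s to nL/s (1 m^3 = 1e12 nL, so multiply by 1e12).
Q = 196.582 nL/s


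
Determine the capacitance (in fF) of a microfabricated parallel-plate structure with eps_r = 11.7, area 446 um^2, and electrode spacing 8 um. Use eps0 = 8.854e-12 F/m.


Step 1: Convert area to m^2: A = 446e-12 m^2
Step 2: Convert gap to m: d = 8e-6 m
Step 3: C = eps0 * eps_r * A / d
C = 8.854e-12 * 11.7 * 446e-12 / 8e-6
Step 4: Convert to fF (multiply by 1e15).
C = 5.78 fF


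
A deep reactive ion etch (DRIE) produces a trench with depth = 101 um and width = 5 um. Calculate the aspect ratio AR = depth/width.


Step 1: AR = depth / width
Step 2: AR = 101 / 5
AR = 20.2


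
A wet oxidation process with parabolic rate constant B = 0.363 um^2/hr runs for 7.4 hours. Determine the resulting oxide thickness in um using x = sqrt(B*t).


Step 1: Compute B*t = 0.363 * 7.4 = 2.6862
Step 2: x = sqrt(2.6862)
x = 1.639 um


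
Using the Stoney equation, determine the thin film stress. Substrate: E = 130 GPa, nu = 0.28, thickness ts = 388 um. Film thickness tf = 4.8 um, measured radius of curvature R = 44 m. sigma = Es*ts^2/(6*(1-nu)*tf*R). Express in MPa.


Step 1: Compute numerator: Es * ts^2 = 130 * 388^2 = 19570720 (GPa*um^2)
Step 2: Compute denominator (R in um): 6*(1-nu)*tf*R = 6*0.72*4.8*44e6 = 912384000.0 (um^2)
Step 3: sigma (GPa) = 19570720 / 912384000.0 = 2.145e-02 GPa
Step 4: Convert to MPa (x1000): sigma = 21.5 MPa


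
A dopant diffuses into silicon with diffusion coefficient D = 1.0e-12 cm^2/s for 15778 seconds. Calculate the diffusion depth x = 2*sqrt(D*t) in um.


Step 1: Compute D*t = 1.0e-12 * 15778 = 1.5778e-08 cm^2
Step 2: sqrt(D*t) = 1.25611e-04 cm
Step 3: x = 2 * 1.25611e-04 cm = 2.51222e-04 cm
Step 4: Convert to um (1 cm = 1e4 um): x = 2.512 um


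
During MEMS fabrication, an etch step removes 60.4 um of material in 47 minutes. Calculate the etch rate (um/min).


Step 1: Etch rate = depth / time
Step 2: rate = 60.4 / 47
rate = 1.285 um/min


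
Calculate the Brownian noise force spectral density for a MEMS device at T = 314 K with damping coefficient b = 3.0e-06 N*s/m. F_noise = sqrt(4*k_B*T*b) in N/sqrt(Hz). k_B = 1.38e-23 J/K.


Step 1: Compute 4 * k_B * T * b
= 4 * 1.38e-23 * 314 * 3.0e-06
= 5.1998e-26 N^2/Hz
Step 2: F_noise = sqrt(5.1998e-26)
F_noise = 2.28e-13 N/sqrt(Hz)


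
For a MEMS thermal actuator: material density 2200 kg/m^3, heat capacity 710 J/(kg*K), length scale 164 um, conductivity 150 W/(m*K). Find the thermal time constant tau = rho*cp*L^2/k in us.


Step 1: Convert L to m: L = 164e-6 m
Step 2: L^2 = (164e-6)^2 = 2.6896e-08 m^2
Step 3: tau = 2200 * 710 * 2.6896e-08 / 150 = 2.8007701e-04 s
Step 4: Convert to microseconds (multiply by 1e6).
tau = 280.077 us


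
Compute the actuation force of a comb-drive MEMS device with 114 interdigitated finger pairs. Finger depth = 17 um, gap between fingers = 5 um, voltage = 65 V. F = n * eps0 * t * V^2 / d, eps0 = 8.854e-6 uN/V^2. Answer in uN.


Step 1: Parameters: n=114, eps0=8.854e-6 uN/V^2, t=17 um, V=65 V, d=5 um
Step 2: V^2 = 4225
Step 3: F = 114 * 8.854e-6 * 17 * 4225 / 5
F = 14.499 uN


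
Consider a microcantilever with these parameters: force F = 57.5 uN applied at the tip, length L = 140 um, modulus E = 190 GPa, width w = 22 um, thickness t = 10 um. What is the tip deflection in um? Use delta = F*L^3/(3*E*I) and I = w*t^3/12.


Step 1: Calculate the second moment of area.
I = w * t^3 / 12 = 22 * 10^3 / 12 = 1833.3333 um^4
Step 2: Convert E to consistent units (1 GPa = 1000 uN/um^2).
E = 190 GPa = 190000 uN/um^2
Step 3: Calculate tip deflection.
delta = F * L^3 / (3 * E * I)
delta = 57.5 * 140^3 / (3 * 190000 * 1833.3333)
delta = 0.151 um


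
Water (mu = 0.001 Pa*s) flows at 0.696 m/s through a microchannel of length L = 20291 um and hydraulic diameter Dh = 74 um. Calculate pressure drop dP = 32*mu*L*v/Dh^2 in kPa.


Step 1: Convert to SI: L = 20291e-6 m, Dh = 74e-6 m
Step 2: dP = 32 * 0.001 * 20291e-6 * 0.696 / (74e-6)^2
Step 3: dP = 82527.60 Pa
Step 4: Convert to kPa: dP = 82.53 kPa


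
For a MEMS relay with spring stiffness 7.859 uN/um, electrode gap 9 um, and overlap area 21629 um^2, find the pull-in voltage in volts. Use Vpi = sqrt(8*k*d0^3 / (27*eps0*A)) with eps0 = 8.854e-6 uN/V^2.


Step 1: Compute numerator: 8 * k * d0^3 = 8 * 7.859 * 9^3 = 45833.688
Step 2: Compute denominator: 27 * eps0 * A = 27 * 8.854e-6 * 21629 = 5.170585
Step 3: Vpi = sqrt(45833.688 / 5.170585)
Vpi = 94.15 V


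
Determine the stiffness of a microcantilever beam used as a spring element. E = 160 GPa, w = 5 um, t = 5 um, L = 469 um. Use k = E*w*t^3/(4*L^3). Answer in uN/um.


Step 1: Convert E to consistent units (1 GPa = 1000 uN/um^2).
E = 160 GPa = 160000 uN/um^2
Step 2: Compute t^3 = 5^3 = 125
Step 3: Compute L^3 = 469^3 = 103161709
Step 4: k = 160000 * 5 * 125 / (4 * 103161709)
k = 0.2423 uN/um


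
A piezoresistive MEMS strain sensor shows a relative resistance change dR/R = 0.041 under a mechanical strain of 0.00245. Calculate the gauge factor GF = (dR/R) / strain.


Step 1: Identify values.
dR/R = 0.041, strain = 0.00245
Step 2: GF = (dR/R) / strain = 0.041 / 0.00245
GF = 16.7


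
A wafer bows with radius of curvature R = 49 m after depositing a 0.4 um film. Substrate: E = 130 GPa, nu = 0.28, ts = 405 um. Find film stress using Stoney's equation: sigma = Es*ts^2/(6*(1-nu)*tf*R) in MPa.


Step 1: Compute numerator: Es * ts^2 = 130 * 405^2 = 21323250 (GPa*um^2)
Step 2: Compute denominator (R in um): 6*(1-nu)*tf*R = 6*0.72*0.4*49e6 = 84672000.0 (um^2)
Step 3: sigma (GPa) = 21323250 / 84672000.0 = 2.51834e-01 GPa
Step 4: Convert to MPa (x1000): sigma = 251.8 MPa


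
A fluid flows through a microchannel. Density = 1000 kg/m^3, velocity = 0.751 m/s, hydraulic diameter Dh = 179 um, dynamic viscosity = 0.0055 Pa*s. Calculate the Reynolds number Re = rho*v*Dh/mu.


Step 1: Convert Dh to meters: Dh = 179e-6 m
Step 2: Re = rho * v * Dh / mu
Re = 1000 * 0.751 * 179e-6 / 0.0055
Re = 24.442


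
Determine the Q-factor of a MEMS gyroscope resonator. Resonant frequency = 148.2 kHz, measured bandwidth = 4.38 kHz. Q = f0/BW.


Step 1: Q = f0 / bandwidth
Step 2: Q = 148.2 / 4.38
Q = 33.8


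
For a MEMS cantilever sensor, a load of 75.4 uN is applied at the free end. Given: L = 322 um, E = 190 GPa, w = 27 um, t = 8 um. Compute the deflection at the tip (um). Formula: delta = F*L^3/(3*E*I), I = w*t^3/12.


Step 1: Calculate the second moment of area.
I = w * t^3 / 12 = 27 * 8^3 / 12 = 1152.0 um^4
Step 2: Convert E to consistent units (1 GPa = 1000 uN/um^2).
E = 190 GPa = 190000 uN/um^2
Step 3: Calculate tip deflection.
delta = F * L^3 / (3 * E * I)
delta = 75.4 * 322^3 / (3 * 190000 * 1152.0)
delta = 3.8336 um


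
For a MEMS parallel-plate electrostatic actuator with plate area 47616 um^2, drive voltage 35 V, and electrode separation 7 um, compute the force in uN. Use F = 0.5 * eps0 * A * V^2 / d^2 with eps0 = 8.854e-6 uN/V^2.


Step 1: Identify parameters.
eps0 = 8.854e-6 uN/V^2, A = 47616 um^2, V = 35 V, d = 7 um
Step 2: Compute V^2 = 35^2 = 1225
Step 3: Compute d^2 = 7^2 = 49
Step 4: F = 0.5 * 8.854e-6 * 47616 * 1225 / 49
F = 5.27 uN


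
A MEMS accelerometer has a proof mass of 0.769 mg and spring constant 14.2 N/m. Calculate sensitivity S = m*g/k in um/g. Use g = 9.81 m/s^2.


Step 1: Convert mass: m = 0.769 mg = 7.69e-07 kg
Step 2: S = m * g / k = 7.69e-07 * 9.81 / 14.2
Step 3: S = 5.31e-07 m/g
Step 4: Convert to um/g: S = 0.531 um/g


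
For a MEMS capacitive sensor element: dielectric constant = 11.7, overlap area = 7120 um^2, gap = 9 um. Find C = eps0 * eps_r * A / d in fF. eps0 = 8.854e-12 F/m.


Step 1: Convert area to m^2: A = 7120e-12 m^2
Step 2: Convert gap to m: d = 9e-6 m
Step 3: C = eps0 * eps_r * A / d
C = 8.854e-12 * 11.7 * 7120e-12 / 9e-6
Step 4: Convert to fF (multiply by 1e15).
C = 81.95 fF


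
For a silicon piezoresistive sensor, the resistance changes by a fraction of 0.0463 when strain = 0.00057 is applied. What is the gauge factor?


Step 1: Identify values.
dR/R = 0.0463, strain = 0.00057
Step 2: GF = (dR/R) / strain = 0.0463 / 0.00057
GF = 81.2


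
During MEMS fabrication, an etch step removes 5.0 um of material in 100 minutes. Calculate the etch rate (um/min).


Step 1: Etch rate = depth / time
Step 2: rate = 5.0 / 100
rate = 0.05 um/min


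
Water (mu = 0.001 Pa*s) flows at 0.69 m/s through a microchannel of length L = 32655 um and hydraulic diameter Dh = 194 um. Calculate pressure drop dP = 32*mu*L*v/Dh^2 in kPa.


Step 1: Convert to SI: L = 32655e-6 m, Dh = 194e-6 m
Step 2: dP = 32 * 0.001 * 32655e-6 * 0.69 / (194e-6)^2
Step 3: dP = 19157.79 Pa
Step 4: Convert to kPa: dP = 19.16 kPa


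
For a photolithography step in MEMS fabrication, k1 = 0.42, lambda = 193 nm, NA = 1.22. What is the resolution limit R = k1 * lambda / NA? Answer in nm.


Step 1: Identify values: k1 = 0.42, lambda = 193 nm, NA = 1.22
Step 2: R = k1 * lambda / NA
R = 0.42 * 193 / 1.22
R = 66.4 nm


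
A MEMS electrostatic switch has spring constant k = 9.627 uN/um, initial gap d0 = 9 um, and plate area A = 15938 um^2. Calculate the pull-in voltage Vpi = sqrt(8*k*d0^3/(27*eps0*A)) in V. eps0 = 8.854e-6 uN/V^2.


Step 1: Compute numerator: 8 * k * d0^3 = 8 * 9.627 * 9^3 = 56144.664
Step 2: Compute denominator: 27 * eps0 * A = 27 * 8.854e-6 * 15938 = 3.810106
Step 3: Vpi = sqrt(56144.664 / 3.810106)
Vpi = 121.39 V


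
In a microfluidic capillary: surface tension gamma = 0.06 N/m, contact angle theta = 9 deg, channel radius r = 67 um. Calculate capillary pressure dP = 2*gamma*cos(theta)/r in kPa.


Step 1: cos(9 deg) = 0.9877
Step 2: Convert r to m: r = 67e-6 m
Step 3: dP = 2 * 0.06 * 0.9877 / 67e-6 = 1769.0 Pa
Step 4: Convert Pa to kPa (divide by 1000).
dP = 1.77 kPa


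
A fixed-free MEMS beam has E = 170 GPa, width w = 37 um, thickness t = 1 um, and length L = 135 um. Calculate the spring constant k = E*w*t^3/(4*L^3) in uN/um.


Step 1: Convert E to consistent units (1 GPa = 1000 uN/um^2).
E = 170 GPa = 170000 uN/um^2
Step 2: Compute t^3 = 1^3 = 1
Step 3: Compute L^3 = 135^3 = 2460375
Step 4: k = 170000 * 37 * 1 / (4 * 2460375)
k = 0.6391 uN/um


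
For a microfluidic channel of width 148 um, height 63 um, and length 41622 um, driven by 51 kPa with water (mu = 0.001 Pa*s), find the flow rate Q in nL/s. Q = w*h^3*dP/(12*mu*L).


Step 1: Convert all dimensions to SI (meters).
w = 148e-6 m, h = 63e-6 m, L = 41622e-6 m, dP = 51e3 Pa
Step 2: Q = w * h^3 * dP / (12 * mu * L)
Q = 148e-6 * (63e-6)^3 * 51e3 / (12 * 0.001 * 41622e-6) = 3.7787603e-09 m^3/s
Step 3: Convert Q from m^3/s to nL/s (1 m^3 = 1e12 nL, so multiply by 1e12).
Q = 3778.76 nL/s


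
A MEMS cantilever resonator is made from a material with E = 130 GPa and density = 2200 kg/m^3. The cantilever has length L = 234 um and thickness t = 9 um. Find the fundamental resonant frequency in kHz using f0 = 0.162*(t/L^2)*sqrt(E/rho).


Step 1: Convert units to SI.
t_SI = 9e-6 m, L_SI = 234e-6 m
Step 2: Calculate sqrt(E/rho).
sqrt(130e9 / 2200) = 7687.06 m/s
Step 3: Compute f0.
f0 = 0.162 * 9e-6 / (234e-6)^2 * 7687.06 = 204685.0 Hz = 204.69 kHz


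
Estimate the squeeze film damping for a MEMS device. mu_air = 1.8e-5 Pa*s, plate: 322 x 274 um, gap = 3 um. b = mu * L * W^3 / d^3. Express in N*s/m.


Step 1: Convert to SI.
L = 322e-6 m, W = 274e-6 m, d = 3e-6 m
Step 2: W^3 = (274e-6)^3 = 2.06e-11 m^3
Step 3: d^3 = (3e-6)^3 = 2.70e-17 m^3
Step 4: b = 1.8e-5 * 322e-6 * 2.06e-11 / 2.70e-17
b = 4.42e-03 N*s/m


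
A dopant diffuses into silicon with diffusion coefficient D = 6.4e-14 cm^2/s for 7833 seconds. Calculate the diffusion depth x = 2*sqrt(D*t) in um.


Step 1: Compute D*t = 6.4e-14 * 7833 = 5.01312e-10 cm^2
Step 2: sqrt(D*t) = 2.239e-05 cm
Step 3: x = 2 * 2.239e-05 cm = 4.478e-05 cm
Step 4: Convert to um (1 cm = 1e4 um): x = 0.448 um


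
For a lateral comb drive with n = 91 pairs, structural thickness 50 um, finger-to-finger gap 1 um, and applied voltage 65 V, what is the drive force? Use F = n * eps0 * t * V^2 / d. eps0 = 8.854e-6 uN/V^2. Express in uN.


Step 1: Parameters: n=91, eps0=8.854e-6 uN/V^2, t=50 um, V=65 V, d=1 um
Step 2: V^2 = 4225
Step 3: F = 91 * 8.854e-6 * 50 * 4225 / 1
F = 170.207 uN


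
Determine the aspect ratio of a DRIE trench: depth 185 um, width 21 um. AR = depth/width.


Step 1: AR = depth / width
Step 2: AR = 185 / 21
AR = 8.8


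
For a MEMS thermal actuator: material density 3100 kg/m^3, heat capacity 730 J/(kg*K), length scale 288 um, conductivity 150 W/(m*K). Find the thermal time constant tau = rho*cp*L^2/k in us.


Step 1: Convert L to m: L = 288e-6 m
Step 2: L^2 = (288e-6)^2 = 8.2944e-08 m^2
Step 3: tau = 3100 * 730 * 8.2944e-08 / 150 = 1.25134848e-03 s
Step 4: Convert to microseconds (multiply by 1e6).
tau = 1251.348 us


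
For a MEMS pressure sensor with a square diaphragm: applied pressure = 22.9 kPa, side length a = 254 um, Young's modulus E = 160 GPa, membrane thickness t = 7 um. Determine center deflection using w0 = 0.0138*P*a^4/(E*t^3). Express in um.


Step 1: Convert pressure to compatible units (E is in GPa, so P in GPa).
P = 22.9 kPa = 22.9e-6 GPa
Step 2: Compute numerator: 0.0138 * P * a^4.
a^4 = 254^4 = 4162314256
numerator = 0.0138 * 22.9e-6 * 4162314256 = 1.315e+03
Step 3: Compute denominator: E * t^3 = 160 * 7^3 = 54880
Step 4: w0 = numerator / denominator = 1.315e+03 / 54880 = 0.024 um


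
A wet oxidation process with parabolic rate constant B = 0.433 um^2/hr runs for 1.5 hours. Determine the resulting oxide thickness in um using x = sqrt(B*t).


Step 1: Compute B*t = 0.433 * 1.5 = 0.6495
Step 2: x = sqrt(0.6495)
x = 0.806 um


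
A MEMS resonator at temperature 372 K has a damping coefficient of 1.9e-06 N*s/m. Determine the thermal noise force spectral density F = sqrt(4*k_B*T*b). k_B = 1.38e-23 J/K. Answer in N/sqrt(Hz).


Step 1: Compute 4 * k_B * T * b
= 4 * 1.38e-23 * 372 * 1.9e-06
= 3.9015e-26 N^2/Hz
Step 2: F_noise = sqrt(3.9015e-26)
F_noise = 1.98e-13 N/sqrt(Hz)


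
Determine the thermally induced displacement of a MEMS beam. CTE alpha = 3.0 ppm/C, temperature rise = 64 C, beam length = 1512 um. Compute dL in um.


Step 1: Convert CTE: alpha = 3.0 ppm/C = 3.0e-6 /C
Step 2: dL = 3.0e-6 * 64 * 1512
dL = 0.2903 um


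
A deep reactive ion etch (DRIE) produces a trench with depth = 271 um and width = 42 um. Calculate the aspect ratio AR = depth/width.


Step 1: AR = depth / width
Step 2: AR = 271 / 42
AR = 6.5


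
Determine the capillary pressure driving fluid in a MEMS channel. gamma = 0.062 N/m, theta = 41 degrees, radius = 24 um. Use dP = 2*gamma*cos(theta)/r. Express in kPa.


Step 1: cos(41 deg) = 0.7547
Step 2: Convert r to m: r = 24e-6 m
Step 3: dP = 2 * 0.062 * 0.7547 / 24e-6 = 3899.3 Pa
Step 4: Convert Pa to kPa (divide by 1000).
dP = 3.9 kPa


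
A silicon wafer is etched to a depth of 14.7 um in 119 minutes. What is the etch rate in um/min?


Step 1: Etch rate = depth / time
Step 2: rate = 14.7 / 119
rate = 0.124 um/min


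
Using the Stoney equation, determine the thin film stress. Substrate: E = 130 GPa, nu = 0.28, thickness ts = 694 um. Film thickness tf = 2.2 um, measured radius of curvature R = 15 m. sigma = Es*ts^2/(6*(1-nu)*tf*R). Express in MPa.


Step 1: Compute numerator: Es * ts^2 = 130 * 694^2 = 62612680 (GPa*um^2)
Step 2: Compute denominator (R in um): 6*(1-nu)*tf*R = 6*0.72*2.2*15e6 = 142560000.0 (um^2)
Step 3: sigma (GPa) = 62612680 / 142560000.0 = 4.39202e-01 GPa
Step 4: Convert to MPa (x1000): sigma = 439.2 MPa


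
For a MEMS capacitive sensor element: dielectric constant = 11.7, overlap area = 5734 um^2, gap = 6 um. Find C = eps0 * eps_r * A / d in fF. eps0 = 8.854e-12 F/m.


Step 1: Convert area to m^2: A = 5734e-12 m^2
Step 2: Convert gap to m: d = 6e-6 m
Step 3: C = eps0 * eps_r * A / d
C = 8.854e-12 * 11.7 * 5734e-12 / 6e-6
Step 4: Convert to fF (multiply by 1e15).
C = 99.0 fF


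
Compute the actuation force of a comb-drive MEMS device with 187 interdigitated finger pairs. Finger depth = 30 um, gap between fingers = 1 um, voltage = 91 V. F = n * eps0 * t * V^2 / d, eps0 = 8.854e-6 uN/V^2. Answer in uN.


Step 1: Parameters: n=187, eps0=8.854e-6 uN/V^2, t=30 um, V=91 V, d=1 um
Step 2: V^2 = 8281
Step 3: F = 187 * 8.854e-6 * 30 * 8281 / 1
F = 411.325 uN


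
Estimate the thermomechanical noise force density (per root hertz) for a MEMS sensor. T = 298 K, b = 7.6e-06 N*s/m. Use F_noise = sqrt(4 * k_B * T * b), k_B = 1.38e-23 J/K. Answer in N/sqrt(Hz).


Step 1: Compute 4 * k_B * T * b
= 4 * 1.38e-23 * 298 * 7.6e-06
= 1.2502e-25 N^2/Hz
Step 2: F_noise = sqrt(1.2502e-25)
F_noise = 3.54e-13 N/sqrt(Hz)


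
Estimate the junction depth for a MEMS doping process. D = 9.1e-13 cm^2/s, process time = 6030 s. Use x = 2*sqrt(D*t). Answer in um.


Step 1: Compute D*t = 9.1e-13 * 6030 = 5.4873e-09 cm^2
Step 2: sqrt(D*t) = 7.40763e-05 cm
Step 3: x = 2 * 7.40763e-05 cm = 1.481526e-04 cm
Step 4: Convert to um (1 cm = 1e4 um): x = 1.482 um


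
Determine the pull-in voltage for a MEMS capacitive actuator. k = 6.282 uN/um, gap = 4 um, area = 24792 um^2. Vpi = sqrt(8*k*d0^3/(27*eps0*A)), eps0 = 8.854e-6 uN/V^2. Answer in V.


Step 1: Compute numerator: 8 * k * d0^3 = 8 * 6.282 * 4^3 = 3216.384
Step 2: Compute denominator: 27 * eps0 * A = 27 * 8.854e-6 * 24792 = 5.926726
Step 3: Vpi = sqrt(3216.384 / 5.926726)
Vpi = 23.3 V


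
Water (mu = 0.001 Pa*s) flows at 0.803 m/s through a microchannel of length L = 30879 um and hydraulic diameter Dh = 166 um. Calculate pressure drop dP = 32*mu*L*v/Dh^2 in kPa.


Step 1: Convert to SI: L = 30879e-6 m, Dh = 166e-6 m
Step 2: dP = 32 * 0.001 * 30879e-6 * 0.803 / (166e-6)^2
Step 3: dP = 28794.70 Pa
Step 4: Convert to kPa: dP = 28.79 kPa


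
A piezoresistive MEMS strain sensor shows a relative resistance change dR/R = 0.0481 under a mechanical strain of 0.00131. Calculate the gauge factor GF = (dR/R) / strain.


Step 1: Identify values.
dR/R = 0.0481, strain = 0.00131
Step 2: GF = (dR/R) / strain = 0.0481 / 0.00131
GF = 36.7


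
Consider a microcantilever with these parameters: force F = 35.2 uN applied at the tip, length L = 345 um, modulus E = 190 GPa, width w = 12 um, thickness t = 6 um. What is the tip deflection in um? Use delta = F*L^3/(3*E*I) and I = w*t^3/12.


Step 1: Calculate the second moment of area.
I = w * t^3 / 12 = 12 * 6^3 / 12 = 216.0 um^4
Step 2: Convert E to consistent units (1 GPa = 1000 uN/um^2).
E = 190 GPa = 190000 uN/um^2
Step 3: Calculate tip deflection.
delta = F * L^3 / (3 * E * I)
delta = 35.2 * 345^3 / (3 * 190000 * 216.0)
delta = 11.7401 um


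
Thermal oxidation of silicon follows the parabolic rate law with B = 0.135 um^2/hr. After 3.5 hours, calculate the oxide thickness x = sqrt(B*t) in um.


Step 1: Compute B*t = 0.135 * 3.5 = 0.4725
Step 2: x = sqrt(0.4725)
x = 0.687 um


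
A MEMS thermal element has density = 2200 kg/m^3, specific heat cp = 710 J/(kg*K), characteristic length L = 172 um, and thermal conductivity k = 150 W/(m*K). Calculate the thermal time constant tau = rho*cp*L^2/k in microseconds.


Step 1: Convert L to m: L = 172e-6 m
Step 2: L^2 = (172e-6)^2 = 2.9584e-08 m^2
Step 3: tau = 2200 * 710 * 2.9584e-08 / 150 = 3.0806805e-04 s
Step 4: Convert to microseconds (multiply by 1e6).
tau = 308.068 us


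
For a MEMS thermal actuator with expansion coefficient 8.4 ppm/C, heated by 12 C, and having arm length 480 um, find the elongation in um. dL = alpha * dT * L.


Step 1: Convert CTE: alpha = 8.4 ppm/C = 8.4e-6 /C
Step 2: dL = 8.4e-6 * 12 * 480
dL = 0.0484 um


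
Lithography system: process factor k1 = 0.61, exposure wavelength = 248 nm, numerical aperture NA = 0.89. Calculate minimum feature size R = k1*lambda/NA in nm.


Step 1: Identify values: k1 = 0.61, lambda = 248 nm, NA = 0.89
Step 2: R = k1 * lambda / NA
R = 0.61 * 248 / 0.89
R = 170.0 nm


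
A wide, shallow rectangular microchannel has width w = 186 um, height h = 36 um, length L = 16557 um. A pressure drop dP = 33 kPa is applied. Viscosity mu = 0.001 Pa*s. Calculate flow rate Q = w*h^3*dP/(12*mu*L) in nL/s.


Step 1: Convert all dimensions to SI (meters).
w = 186e-6 m, h = 36e-6 m, L = 16557e-6 m, dP = 33e3 Pa
Step 2: Q = w * h^3 * dP / (12 * mu * L)
Q = 186e-6 * (36e-6)^3 * 33e3 / (12 * 0.001 * 16557e-6) = 1.44135677e-09 m^3/s
Step 3: Convert Q from m^3/s to nL/s (1 m^3 = 1e12 nL, so multiply by 1e12).
Q = 1441.357 nL/s


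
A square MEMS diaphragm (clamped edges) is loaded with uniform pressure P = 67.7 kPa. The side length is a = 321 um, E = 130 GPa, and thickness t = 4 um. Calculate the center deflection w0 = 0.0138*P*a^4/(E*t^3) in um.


Step 1: Convert pressure to compatible units (E is in GPa, so P in GPa).
P = 67.7 kPa = 67.7e-6 GPa
Step 2: Compute numerator: 0.0138 * P * a^4.
a^4 = 321^4 = 10617447681
numerator = 0.0138 * 67.7e-6 * 10617447681 = 9.919457e+03
Step 3: Compute denominator: E * t^3 = 130 * 4^3 = 8320
Step 4: w0 = numerator / denominator = 9.919457e+03 / 8320 = 1.1922 um


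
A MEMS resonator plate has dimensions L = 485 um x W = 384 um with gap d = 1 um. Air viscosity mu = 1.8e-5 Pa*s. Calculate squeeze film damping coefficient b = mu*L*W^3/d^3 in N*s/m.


Step 1: Convert to SI.
L = 485e-6 m, W = 384e-6 m, d = 1e-6 m
Step 2: W^3 = (384e-6)^3 = 5.66e-11 m^3
Step 3: d^3 = (1e-6)^3 = 1.00e-18 m^3
Step 4: b = 1.8e-5 * 485e-6 * 5.66e-11 / 1.00e-18
b = 4.94e-01 N*s/m


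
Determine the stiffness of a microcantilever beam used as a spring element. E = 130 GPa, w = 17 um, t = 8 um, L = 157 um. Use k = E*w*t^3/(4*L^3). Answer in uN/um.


Step 1: Convert E to consistent units (1 GPa = 1000 uN/um^2).
E = 130 GPa = 130000 uN/um^2
Step 2: Compute t^3 = 8^3 = 512
Step 3: Compute L^3 = 157^3 = 3869893
Step 4: k = 130000 * 17 * 512 / (4 * 3869893)
k = 73.0976 uN/um


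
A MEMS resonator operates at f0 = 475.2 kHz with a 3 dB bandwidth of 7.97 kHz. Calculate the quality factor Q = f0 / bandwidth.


Step 1: Q = f0 / bandwidth
Step 2: Q = 475.2 / 7.97
Q = 59.6


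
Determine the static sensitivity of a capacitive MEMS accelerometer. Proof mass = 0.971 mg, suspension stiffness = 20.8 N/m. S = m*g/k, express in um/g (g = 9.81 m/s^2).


Step 1: Convert mass: m = 0.971 mg = 9.71e-07 kg
Step 2: S = m * g / k = 9.71e-07 * 9.81 / 20.8
Step 3: S = 4.58e-07 m/g
Step 4: Convert to um/g: S = 0.458 um/g


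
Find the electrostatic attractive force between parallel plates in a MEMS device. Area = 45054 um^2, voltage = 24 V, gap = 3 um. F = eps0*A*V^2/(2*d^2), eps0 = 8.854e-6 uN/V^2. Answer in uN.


Step 1: Identify parameters.
eps0 = 8.854e-6 uN/V^2, A = 45054 um^2, V = 24 V, d = 3 um
Step 2: Compute V^2 = 24^2 = 576
Step 3: Compute d^2 = 3^2 = 9
Step 4: F = 0.5 * 8.854e-6 * 45054 * 576 / 9
F = 12.765 uN


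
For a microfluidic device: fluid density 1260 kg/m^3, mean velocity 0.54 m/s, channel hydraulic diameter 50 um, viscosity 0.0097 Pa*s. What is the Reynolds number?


Step 1: Convert Dh to meters: Dh = 50e-6 m
Step 2: Re = rho * v * Dh / mu
Re = 1260 * 0.54 * 50e-6 / 0.0097
Re = 3.507


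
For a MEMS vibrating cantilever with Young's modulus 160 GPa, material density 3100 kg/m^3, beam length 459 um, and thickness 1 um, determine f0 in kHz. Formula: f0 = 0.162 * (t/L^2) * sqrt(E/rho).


Step 1: Convert units to SI.
t_SI = 1e-6 m, L_SI = 459e-6 m
Step 2: Calculate sqrt(E/rho).
sqrt(160e9 / 3100) = 7184.21 m/s
Step 3: Compute f0.
f0 = 0.162 * 1e-6 / (459e-6)^2 * 7184.21 = 5524.2 Hz = 5.52 kHz


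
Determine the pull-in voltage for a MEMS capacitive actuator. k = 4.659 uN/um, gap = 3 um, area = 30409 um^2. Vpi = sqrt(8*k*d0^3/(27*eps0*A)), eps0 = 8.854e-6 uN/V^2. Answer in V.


Step 1: Compute numerator: 8 * k * d0^3 = 8 * 4.659 * 3^3 = 1006.344
Step 2: Compute denominator: 27 * eps0 * A = 27 * 8.854e-6 * 30409 = 7.269515
Step 3: Vpi = sqrt(1006.344 / 7.269515)
Vpi = 11.77 V


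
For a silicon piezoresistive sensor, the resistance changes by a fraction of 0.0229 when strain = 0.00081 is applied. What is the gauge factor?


Step 1: Identify values.
dR/R = 0.0229, strain = 0.00081
Step 2: GF = (dR/R) / strain = 0.0229 / 0.00081
GF = 28.3


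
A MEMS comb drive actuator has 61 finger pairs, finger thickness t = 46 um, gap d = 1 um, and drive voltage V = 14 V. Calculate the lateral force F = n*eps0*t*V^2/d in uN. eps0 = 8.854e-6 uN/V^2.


Step 1: Parameters: n=61, eps0=8.854e-6 uN/V^2, t=46 um, V=14 V, d=1 um
Step 2: V^2 = 196
Step 3: F = 61 * 8.854e-6 * 46 * 196 / 1
F = 4.869 uN


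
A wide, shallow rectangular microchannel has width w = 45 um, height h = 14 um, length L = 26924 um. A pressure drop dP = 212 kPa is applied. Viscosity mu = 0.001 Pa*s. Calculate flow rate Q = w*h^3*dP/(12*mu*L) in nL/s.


Step 1: Convert all dimensions to SI (meters).
w = 45e-6 m, h = 14e-6 m, L = 26924e-6 m, dP = 212e3 Pa
Step 2: Q = w * h^3 * dP / (12 * mu * L)
Q = 45e-6 * (14e-6)^3 * 212e3 / (12 * 0.001 * 26924e-6) = 8.102362e-11 m^3/s
Step 3: Convert Q from m^3/s to nL/s (1 m^3 = 1e12 nL, so multiply by 1e12).
Q = 81.024 nL/s


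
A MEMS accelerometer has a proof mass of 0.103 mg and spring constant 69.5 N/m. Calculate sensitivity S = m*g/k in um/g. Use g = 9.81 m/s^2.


Step 1: Convert mass: m = 0.103 mg = 1.03e-07 kg
Step 2: S = m * g / k = 1.03e-07 * 9.81 / 69.5
Step 3: S = 1.45e-08 m/g
Step 4: Convert to um/g: S = 0.015 um/g
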